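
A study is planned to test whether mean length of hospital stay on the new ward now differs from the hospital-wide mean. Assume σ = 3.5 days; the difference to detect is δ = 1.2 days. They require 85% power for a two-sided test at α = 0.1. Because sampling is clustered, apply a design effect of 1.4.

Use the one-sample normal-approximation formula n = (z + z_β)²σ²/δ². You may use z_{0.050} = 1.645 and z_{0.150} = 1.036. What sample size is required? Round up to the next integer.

n = (z_{α/2} + z_β)² · σ² / δ²
  = (1.645 + 1.036)² · 3.5² / 1.2²
  = 7.1878 · 12.25 / 1.44
  = 61.15
Design effect: 1.4 × 61.15 = 85.60.
Round up → n = 86.

n = 86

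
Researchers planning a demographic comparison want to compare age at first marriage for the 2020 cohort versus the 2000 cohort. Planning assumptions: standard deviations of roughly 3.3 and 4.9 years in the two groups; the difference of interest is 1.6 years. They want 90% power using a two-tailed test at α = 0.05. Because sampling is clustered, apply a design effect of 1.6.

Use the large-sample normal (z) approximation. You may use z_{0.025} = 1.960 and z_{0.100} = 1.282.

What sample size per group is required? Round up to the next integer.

n = (z_{α/2} + z_β)² · (σ₁² + σ₂²) / δ²
  = (1.960 + 1.282)² · (3.3² + 4.9² = 34.9) / 1.6²
  = 10.5106 · 34.9 / 2.56
  = 143.29
Design effect: 1.6 × 143.29 = 229.26.
Round up → n = 230 per group.

n = 230 per group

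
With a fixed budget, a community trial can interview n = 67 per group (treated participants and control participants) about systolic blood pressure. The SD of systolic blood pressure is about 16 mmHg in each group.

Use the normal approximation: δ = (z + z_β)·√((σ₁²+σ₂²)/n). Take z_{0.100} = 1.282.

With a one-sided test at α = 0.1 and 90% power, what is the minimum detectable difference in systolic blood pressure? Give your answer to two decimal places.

δ = (z_α + z_β) · √((σ₁²+σ₂²)/n)
  = (1.282 + 1.282) · √(512/67)
  = 2.564 · √7.6418
  = 2.564 · 2.7644
  = 7.0879

Minimum detectable difference ≈ 7.09 mmHg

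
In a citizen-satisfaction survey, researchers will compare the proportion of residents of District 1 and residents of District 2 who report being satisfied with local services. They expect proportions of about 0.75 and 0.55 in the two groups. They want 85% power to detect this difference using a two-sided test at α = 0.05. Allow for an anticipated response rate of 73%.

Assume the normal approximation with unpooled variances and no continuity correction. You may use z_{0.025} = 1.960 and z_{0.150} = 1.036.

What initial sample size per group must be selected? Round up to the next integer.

n = 134 per group

n = (z_{α/2} + z_β)² · [p₁(1−p₁) + p₂(1−p₂)] / (p₁ − p₂)²
  = (1.960 + 1.036)² · (0.75·0.25 + 0.55·0.45) / (0.20)²
  = (2.996)² · (0.1875 + 0.2475) / 0.0400
  = 8.9760 · 0.4350 / 0.0400
  = 97.61
Adjust for 73% response: 97.61 / 0.73 = 133.72.
Round up → n = 134 per group.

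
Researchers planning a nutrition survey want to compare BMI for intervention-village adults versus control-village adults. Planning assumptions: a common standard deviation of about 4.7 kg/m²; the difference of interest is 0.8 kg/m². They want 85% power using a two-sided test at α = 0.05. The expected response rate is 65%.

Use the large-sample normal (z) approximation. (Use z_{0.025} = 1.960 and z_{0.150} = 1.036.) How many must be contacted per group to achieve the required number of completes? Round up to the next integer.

n = (z_{α/2} + z_β)² · (σ₁² + σ₂²) / δ²
  = (1.960 + 1.036)² · (2·4.7² = 44.18) / 0.8²
  = 8.9760 · 44.18 / 0.64
  = 619.63
Adjust for 65% response: 619.63 / 0.65 = 953.27.
Round up → n = 954 per group.

n = 954 per group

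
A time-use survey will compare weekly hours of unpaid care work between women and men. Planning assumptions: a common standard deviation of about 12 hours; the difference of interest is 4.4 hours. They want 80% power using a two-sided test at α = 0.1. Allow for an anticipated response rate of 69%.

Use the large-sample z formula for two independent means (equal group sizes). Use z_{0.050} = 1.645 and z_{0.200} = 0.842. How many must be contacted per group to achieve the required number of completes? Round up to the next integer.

n = 134 per group

n = (z_{α/2} + z_β)² · (σ₁² + σ₂²) / δ²
  = (1.645 + 0.842)² · (2·12² = 288) / 4.4²
  = 6.1852 · 288 / 19.36
  = 92.01
Adjust for 69% response: 92.01 / 0.69 = 133.35.
Round up → n = 134 per group.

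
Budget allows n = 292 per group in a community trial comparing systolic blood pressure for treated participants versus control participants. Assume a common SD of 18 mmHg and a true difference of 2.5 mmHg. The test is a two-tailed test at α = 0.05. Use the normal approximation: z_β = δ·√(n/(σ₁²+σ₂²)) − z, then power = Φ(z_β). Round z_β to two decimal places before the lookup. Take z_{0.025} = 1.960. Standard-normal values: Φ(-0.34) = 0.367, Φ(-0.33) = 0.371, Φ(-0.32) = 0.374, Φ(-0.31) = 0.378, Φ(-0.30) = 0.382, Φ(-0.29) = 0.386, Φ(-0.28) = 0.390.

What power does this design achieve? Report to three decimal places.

z_β = δ·√(n/(σ₁²+σ₂²)) − z_{α/2}
    = 2.5 · √(292/648) − 1.960
    = 2.5 · 0.67128 − 1.960
    = 1.6782 − 1.960 = -0.2818 → -0.28
Power = Φ(-0.28) = 0.390.

Power ≈ 0.390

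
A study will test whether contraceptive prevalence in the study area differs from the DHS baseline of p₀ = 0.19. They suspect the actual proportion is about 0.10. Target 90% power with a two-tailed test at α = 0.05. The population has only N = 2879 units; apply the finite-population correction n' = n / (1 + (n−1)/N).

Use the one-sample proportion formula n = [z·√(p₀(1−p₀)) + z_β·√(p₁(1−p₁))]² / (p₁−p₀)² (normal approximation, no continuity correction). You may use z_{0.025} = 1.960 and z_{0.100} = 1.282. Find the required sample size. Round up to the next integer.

n = [z_{α/2}·√(p₀q₀) + z_β·√(p₁q₁)]² / (p₁ − p₀)²
  = [1.960·√(0.19·0.81) + 1.282·√(0.10·0.90)]² / (-0.09)²
  = [1.960·0.3923 + 1.282·0.3000]² / 0.0081
  = [1.1535]² / 0.0081
  = 164.27
Finite-population correction (N = 2879): 164.27 / (1 + (164.27 − 1)/2879) = 155.45.
Round up → n = 156.

n = 156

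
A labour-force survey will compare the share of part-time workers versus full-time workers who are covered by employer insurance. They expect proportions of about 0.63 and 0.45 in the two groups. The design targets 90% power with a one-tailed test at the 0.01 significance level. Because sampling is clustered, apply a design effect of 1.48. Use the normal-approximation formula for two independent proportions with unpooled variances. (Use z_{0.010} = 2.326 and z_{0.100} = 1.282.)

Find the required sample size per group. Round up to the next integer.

n = (z_α + z_β)² · [p₁(1−p₁) + p₂(1−p₂)] / (p₁ − p₂)²
  = (2.326 + 1.282)² · (0.63·0.37 + 0.45·0.55) / (0.18)²
  = (3.608)² · (0.2331 + 0.2475) / 0.0324
  = 13.0177 · 0.4806 / 0.0324
  = 193.10
Design effect: 1.48 × 193.10 = 285.78.
Round up → n = 286 per group.

n = 286 per group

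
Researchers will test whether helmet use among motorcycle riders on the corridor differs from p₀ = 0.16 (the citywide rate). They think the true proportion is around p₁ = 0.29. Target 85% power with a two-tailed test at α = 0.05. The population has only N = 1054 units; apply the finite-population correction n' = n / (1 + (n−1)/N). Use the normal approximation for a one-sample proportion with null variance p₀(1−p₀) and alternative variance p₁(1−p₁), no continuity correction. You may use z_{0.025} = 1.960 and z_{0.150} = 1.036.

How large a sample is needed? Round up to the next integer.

n = [z_{α/2}·√(p₀q₀) + z_β·√(p₁q₁)]² / (p₁ − p₀)²
  = [1.960·√(0.16·0.84) + 1.036·√(0.29·0.71)]² / (0.13)²
  = [1.960·0.3666 + 1.036·0.4538]² / 0.0169
  = [1.1886]² / 0.0169
  = 83.60
Finite-population correction (N = 1054): 83.60 / (1 + (83.60 − 1)/1054) = 77.53.
Round up → n = 78.

n = 78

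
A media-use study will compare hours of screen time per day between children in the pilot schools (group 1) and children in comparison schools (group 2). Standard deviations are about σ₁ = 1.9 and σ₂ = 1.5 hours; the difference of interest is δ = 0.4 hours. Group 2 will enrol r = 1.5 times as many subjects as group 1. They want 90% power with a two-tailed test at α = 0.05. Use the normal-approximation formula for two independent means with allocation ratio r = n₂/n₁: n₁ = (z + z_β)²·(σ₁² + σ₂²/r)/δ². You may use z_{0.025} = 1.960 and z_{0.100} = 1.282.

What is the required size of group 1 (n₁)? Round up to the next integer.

n₁ = 336

n₁ = (z_{α/2} + z_β)² · (σ₁² + σ₂²/r) / δ²
   = (1.960 + 1.282)² · (1.9² + 1.5²/1.5) / 0.4²
   = 10.5106 · (3.61 + 1.5) / 0.16
   = 10.5106 · 5.11 / 0.16
   = 335.68
Round up → n₁ = 336; n₂ = r·n₁ = 1.5 × 336 = 504.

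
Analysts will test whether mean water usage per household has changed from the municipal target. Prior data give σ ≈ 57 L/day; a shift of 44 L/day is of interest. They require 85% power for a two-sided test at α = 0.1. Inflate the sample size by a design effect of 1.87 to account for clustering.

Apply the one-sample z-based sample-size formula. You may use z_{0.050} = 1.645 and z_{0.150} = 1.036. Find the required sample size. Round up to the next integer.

n = (z_{α/2} + z_β)² · σ² / δ²
  = (1.645 + 1.036)² · 57² / 44²
  = 7.1878 · 3249 / 1936
  = 12.06
Design effect: 1.87 × 12.06 = 22.56.
Round up → n = 23.

n = 23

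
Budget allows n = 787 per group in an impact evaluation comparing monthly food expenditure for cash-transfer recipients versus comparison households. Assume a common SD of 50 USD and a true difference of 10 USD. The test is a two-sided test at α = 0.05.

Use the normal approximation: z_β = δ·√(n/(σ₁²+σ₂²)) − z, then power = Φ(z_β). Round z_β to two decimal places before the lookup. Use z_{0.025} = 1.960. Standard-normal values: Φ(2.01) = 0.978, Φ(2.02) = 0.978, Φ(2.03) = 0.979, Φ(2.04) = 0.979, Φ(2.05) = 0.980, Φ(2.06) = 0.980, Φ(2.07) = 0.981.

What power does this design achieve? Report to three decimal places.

z_β = δ·√(n/(σ₁²+σ₂²)) − z_{α/2}
    = 10 · √(787/5000) − 1.960
    = 10 · 0.39674 − 1.960
    = 3.9674 − 1.960 = 2.0074 → 2.01
Power = Φ(2.01) = 0.978.

Power ≈ 0.978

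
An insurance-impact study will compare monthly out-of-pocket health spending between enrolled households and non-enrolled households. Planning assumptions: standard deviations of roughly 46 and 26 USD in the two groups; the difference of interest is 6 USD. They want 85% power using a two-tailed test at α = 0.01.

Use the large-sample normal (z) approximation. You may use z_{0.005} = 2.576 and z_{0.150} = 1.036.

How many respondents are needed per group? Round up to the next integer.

n = (z_{α/2} + z_β)² · (σ₁² + σ₂²) / δ²
  = (2.576 + 1.036)² · (46² + 26² = 2792) / 6²
  = 13.0465 · 2792 / 36
  = 1011.83
Round up → n = 1012 per group.

n = 1012 per group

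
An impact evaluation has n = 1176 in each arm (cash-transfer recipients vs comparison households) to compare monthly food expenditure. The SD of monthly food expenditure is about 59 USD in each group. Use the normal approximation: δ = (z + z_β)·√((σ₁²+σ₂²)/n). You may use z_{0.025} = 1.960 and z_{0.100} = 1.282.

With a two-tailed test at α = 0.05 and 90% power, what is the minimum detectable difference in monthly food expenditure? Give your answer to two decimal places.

δ = (z_{α/2} + z_β) · √((σ₁²+σ₂²)/n)
  = (1.960 + 1.282) · √(6962/1176)
  = 3.242 · √5.9201
  = 3.242 · 2.4331
  = 7.8882

Minimum detectable difference ≈ 7.89 USD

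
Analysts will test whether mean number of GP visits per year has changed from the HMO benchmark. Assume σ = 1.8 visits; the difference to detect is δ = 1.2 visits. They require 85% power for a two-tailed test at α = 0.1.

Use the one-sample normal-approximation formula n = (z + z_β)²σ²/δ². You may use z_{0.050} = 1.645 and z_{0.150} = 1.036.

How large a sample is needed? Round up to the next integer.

n = (z_{α/2} + z_β)² · σ² / δ²
  = (1.645 + 1.036)² · 1.8² / 1.2²
  = 7.1878 · 3.24 / 1.44
  = 16.17
Round up → n = 17.

n = 17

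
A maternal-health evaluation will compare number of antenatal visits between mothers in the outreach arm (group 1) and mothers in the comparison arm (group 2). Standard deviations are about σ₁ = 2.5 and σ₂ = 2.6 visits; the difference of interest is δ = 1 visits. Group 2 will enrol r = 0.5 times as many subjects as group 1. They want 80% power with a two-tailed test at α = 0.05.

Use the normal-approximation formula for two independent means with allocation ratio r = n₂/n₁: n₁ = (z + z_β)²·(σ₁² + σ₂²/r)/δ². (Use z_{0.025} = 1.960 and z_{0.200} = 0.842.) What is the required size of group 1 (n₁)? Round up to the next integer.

n₁ = (z_{α/2} + z_β)² · (σ₁² + σ₂²/r) / δ²
   = (1.960 + 0.842)² · (2.5² + 2.6²/0.5) / 1²
   = 7.8512 · (6.25 + 13.52) / 1
   = 7.8512 · 19.77 / 1
   = 155.22
Round up → n₁ = 156; n₂ = r·n₁ = 0.5 × 156 = 78.

n₁ = 156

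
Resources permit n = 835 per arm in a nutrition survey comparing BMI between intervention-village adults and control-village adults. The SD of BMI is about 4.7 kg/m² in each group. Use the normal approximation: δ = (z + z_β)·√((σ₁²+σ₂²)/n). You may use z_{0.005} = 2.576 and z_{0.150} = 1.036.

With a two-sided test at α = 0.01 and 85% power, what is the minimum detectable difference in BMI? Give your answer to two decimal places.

δ = (z_{α/2} + z_β) · √((σ₁²+σ₂²)/n)
  = (2.576 + 1.036) · √(44.18/835)
  = 3.612 · √0.05291
  = 3.612 · 0.2300
  = 0.8308

Minimum detectable difference ≈ 0.83 kg/m²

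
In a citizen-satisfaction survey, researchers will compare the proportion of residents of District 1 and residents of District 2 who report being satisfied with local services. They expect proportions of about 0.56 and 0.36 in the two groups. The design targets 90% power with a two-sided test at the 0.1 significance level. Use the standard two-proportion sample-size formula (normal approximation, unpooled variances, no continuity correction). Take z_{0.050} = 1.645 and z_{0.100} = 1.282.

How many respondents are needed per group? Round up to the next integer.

n = (z_{α/2} + z_β)² · [p₁(1−p₁) + p₂(1−p₂)] / (p₁ − p₂)²
  = (1.645 + 1.282)² · (0.56·0.44 + 0.36·0.64) / (0.20)²
  = (2.927)² · (0.2464 + 0.2304) / 0.0400
  = 8.5673 · 0.4768 / 0.0400
  = 102.12
Round up → n = 103 per group.

n = 103 per group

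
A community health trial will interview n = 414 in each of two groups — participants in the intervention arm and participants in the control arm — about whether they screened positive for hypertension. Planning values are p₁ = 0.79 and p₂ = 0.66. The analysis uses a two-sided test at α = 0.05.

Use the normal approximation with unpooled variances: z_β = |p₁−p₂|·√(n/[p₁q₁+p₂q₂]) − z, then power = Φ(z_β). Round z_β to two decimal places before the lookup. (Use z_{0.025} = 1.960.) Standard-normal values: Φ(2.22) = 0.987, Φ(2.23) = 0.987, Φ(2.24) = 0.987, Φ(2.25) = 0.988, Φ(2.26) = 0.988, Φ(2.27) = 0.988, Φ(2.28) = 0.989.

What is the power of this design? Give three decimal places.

Power ≈ 0.988

z_β = |p₁−p₂|·√(n/[p₁q₁+p₂q₂]) − z_{α/2}
    = 0.13 · √(414/0.3903) − 1.960
    = 0.13 · 32.5687 − 1.960
    = 4.2339 − 1.960 = 2.2739 → 2.27
Power = Φ(2.27) = 0.988.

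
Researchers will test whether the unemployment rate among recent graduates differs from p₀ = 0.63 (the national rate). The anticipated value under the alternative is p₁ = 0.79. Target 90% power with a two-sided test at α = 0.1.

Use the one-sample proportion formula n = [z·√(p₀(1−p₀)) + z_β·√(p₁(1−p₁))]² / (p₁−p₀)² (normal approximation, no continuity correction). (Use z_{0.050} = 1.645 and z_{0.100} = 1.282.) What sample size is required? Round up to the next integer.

n = [z_{α/2}·√(p₀q₀) + z_β·√(p₁q₁)]² / (p₁ − p₀)²
  = [1.645·√(0.63·0.37) + 1.282·√(0.79·0.21)]² / (0.16)²
  = [1.645·0.4828 + 1.282·0.4073]² / 0.0256
  = [1.3164]² / 0.0256
  = 67.69
Round up → n = 68.

n = 68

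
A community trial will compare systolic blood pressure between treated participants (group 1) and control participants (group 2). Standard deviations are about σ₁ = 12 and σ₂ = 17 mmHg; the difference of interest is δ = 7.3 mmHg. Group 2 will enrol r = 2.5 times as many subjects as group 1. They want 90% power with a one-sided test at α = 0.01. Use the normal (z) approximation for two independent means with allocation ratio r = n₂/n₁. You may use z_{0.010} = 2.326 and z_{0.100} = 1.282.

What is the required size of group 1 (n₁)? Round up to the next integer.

n₁ = (z_α + z_β)² · (σ₁² + σ₂²/r) / δ²
   = (2.326 + 1.282)² · (12² + 17²/2.5) / 7.3²
   = 13.0177 · (144 + 115.6) / 53.29
   = 13.0177 · 259.6 / 53.29
   = 63.42
Round up → n₁ = 64; n₂ = r·n₁ = 2.5 × 64 = 160.

n₁ = 64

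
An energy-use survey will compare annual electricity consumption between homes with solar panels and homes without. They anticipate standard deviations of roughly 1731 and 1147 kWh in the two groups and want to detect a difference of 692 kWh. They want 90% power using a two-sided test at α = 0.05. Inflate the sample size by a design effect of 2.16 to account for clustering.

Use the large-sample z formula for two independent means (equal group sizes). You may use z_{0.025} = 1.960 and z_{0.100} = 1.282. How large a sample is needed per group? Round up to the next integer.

n = (z_{α/2} + z_β)² · (σ₁² + σ₂²) / δ²
  = (1.960 + 1.282)² · (1731² + 1147² = 4311970) / 692²
  = 10.5106 · 4311970 / 478864
  = 94.64
Design effect: 2.16 × 94.64 = 204.43.
Round up → n = 205 per group.

n = 205 per group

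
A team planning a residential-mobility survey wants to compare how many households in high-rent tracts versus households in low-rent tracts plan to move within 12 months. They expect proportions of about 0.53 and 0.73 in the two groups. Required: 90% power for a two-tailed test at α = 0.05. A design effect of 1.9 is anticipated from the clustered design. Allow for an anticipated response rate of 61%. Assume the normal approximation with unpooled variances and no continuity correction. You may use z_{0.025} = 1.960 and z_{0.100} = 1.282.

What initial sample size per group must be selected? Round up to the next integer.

n = (z_{α/2} + z_β)² · [p₁(1−p₁) + p₂(1−p₂)] / (p₁ − p₂)²
  = (1.960 + 1.282)² · (0.53·0.47 + 0.73·0.27) / (-0.20)²
  = (3.242)² · (0.2491 + 0.1971) / 0.0400
  = 10.5106 · 0.4462 / 0.0400
  = 117.25
Design effect: 1.9 × 117.25 = 222.77.
Adjust for 61% response: 222.77 / 0.61 = 365.19.
Round up → n = 366 per group.

n = 366 per group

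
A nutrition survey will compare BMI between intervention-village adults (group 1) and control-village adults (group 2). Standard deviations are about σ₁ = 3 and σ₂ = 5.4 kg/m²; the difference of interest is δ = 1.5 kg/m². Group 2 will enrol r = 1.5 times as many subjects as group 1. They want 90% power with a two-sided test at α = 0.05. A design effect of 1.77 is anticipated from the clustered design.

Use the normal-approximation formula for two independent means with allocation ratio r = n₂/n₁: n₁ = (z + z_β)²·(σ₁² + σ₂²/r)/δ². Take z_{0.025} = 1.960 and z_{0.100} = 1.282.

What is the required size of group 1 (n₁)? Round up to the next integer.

n₁ = (z_{α/2} + z_β)² · (σ₁² + σ₂²/r) / δ²
   = (1.960 + 1.282)² · (3² + 5.4²/1.5) / 1.5²
   = 10.5106 · (9 + 19.44) / 2.25
   = 10.5106 · 28.44 / 2.25
   = 132.85
Design effect: 1.77 × 132.85 = 235.15.
Round up → n₁ = 236; n₂ = r·n₁ = 1.5 × 236 = 354.

n₁ = 236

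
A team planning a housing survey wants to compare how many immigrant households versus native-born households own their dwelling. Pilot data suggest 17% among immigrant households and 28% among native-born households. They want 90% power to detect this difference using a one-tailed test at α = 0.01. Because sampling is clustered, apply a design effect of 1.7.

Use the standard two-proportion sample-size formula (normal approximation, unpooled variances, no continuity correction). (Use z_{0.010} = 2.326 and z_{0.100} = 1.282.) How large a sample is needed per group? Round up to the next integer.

n = 627 per group

n = (z_α + z_β)² · [p₁(1−p₁) + p₂(1−p₂)] / (p₁ − p₂)²
  = (2.326 + 1.282)² · (0.17·0.83 + 0.28·0.72) / (-0.11)²
  = (3.608)² · (0.1411 + 0.2016) / 0.0121
  = 13.0177 · 0.3427 / 0.0121
  = 368.69
Design effect: 1.7 × 368.69 = 626.77.
Round up → n = 627 per group.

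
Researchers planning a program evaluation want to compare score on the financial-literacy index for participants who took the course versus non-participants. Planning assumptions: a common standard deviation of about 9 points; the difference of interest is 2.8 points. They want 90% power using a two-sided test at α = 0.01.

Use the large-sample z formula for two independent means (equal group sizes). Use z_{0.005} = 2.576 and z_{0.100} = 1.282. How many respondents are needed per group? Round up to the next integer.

n = (z_{α/2} + z_β)² · (σ₁² + σ₂²) / δ²
  = (2.576 + 1.282)² · (2·9² = 162) / 2.8²
  = 14.8842 · 162 / 7.84
  = 307.56
Round up → n = 308 per group.

n = 308 per group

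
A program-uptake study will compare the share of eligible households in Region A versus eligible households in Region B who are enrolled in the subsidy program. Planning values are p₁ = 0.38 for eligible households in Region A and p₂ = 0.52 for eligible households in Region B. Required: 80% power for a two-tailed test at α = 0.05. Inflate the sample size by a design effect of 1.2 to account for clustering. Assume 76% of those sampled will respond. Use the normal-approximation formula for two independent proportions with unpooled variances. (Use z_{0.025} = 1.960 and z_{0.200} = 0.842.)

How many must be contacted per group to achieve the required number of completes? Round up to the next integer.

n = (z_{α/2} + z_β)² · [p₁(1−p₁) + p₂(1−p₂)] / (p₁ − p₂)²
  = (1.960 + 0.842)² · (0.38·0.62 + 0.52·0.48) / (-0.14)²
  = (2.802)² · (0.2356 + 0.2496) / 0.0196
  = 7.8512 · 0.4852 / 0.0196
  = 194.36
Design effect: 1.2 × 194.36 = 233.23.
Adjust for 76% response: 233.23 / 0.76 = 306.88.
Round up → n = 307 per group.

n = 307 per group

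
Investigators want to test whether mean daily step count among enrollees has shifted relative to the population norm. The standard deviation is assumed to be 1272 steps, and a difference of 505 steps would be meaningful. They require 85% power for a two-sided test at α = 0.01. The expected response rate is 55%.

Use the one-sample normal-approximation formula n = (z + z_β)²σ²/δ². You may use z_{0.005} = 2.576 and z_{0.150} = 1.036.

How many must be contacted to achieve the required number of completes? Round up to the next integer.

n = (z_{α/2} + z_β)² · σ² / δ²
  = (2.576 + 1.036)² · 1272² / 505²
  = 13.0465 · 1617984 / 255025
  = 82.77
Adjust for 55% response: 82.77 / 0.55 = 150.50.
Round up → n = 151.

n = 151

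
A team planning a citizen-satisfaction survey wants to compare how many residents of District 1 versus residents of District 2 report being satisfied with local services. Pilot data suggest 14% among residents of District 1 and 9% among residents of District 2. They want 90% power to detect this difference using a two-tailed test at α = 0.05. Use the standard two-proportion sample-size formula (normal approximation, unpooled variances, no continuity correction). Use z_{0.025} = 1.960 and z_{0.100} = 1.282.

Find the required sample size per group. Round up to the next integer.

n = 851 per group

n = (z_{α/2} + z_β)² · [p₁(1−p₁) + p₂(1−p₂)] / (p₁ − p₂)²
  = (1.960 + 1.282)² · (0.14·0.86 + 0.09·0.91) / (0.05)²
  = (3.242)² · (0.1204 + 0.0819) / 0.0025
  = 10.5106 · 0.2023 / 0.0025
  = 850.51
Round up → n = 851 per group.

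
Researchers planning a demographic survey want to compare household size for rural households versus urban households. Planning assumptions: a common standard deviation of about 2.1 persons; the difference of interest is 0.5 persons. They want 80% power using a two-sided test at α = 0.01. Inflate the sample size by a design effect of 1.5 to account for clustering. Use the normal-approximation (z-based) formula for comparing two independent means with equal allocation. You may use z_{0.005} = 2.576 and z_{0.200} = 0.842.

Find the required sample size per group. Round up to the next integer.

n = 619 per group

n = (z_{α/2} + z_β)² · (σ₁² + σ₂²) / δ²
  = (2.576 + 0.842)² · (2·2.1² = 8.82) / 0.5²
  = 11.6827 · 8.82 / 0.25
  = 412.17
Design effect: 1.5 × 412.17 = 618.25.
Round up → n = 619 per group.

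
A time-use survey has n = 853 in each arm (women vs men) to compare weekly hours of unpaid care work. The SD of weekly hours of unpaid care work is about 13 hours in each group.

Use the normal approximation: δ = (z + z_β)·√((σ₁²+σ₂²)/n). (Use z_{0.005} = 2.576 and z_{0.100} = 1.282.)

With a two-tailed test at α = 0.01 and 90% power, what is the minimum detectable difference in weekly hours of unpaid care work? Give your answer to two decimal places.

δ = (z_{α/2} + z_β) · √((σ₁²+σ₂²)/n)
  = (2.576 + 1.282) · √(338/853)
  = 3.858 · √0.39625
  = 3.858 · 0.6295
  = 2.4285

Minimum detectable difference ≈ 2.43 hours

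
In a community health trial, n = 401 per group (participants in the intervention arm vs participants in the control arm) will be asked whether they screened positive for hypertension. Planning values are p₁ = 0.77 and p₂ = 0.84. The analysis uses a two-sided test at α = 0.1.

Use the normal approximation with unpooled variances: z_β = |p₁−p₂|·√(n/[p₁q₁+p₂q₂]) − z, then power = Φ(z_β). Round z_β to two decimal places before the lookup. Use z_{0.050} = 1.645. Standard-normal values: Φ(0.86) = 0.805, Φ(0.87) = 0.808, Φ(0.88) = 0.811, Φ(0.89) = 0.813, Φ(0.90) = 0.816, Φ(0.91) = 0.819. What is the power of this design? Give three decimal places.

Power ≈ 0.808

z_β = |p₁−p₂|·√(n/[p₁q₁+p₂q₂]) − z_{α/2}
    = 0.07 · √(401/0.3115) − 1.645
    = 0.07 · 35.8792 − 1.645
    = 2.5115 − 1.645 = 0.8665 → 0.87
Power = Φ(0.87) = 0.808.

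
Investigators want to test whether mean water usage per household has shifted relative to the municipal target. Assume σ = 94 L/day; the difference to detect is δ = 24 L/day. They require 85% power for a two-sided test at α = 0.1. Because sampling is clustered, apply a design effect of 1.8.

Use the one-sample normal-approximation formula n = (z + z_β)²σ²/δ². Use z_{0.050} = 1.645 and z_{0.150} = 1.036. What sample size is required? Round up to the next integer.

n = (z_{α/2} + z_β)² · σ² / δ²
  = (1.645 + 1.036)² · 94² / 24²
  = 7.1878 · 8836 / 576
  = 110.26
Design effect: 1.8 × 110.26 = 198.47.
Round up → n = 199.

n = 199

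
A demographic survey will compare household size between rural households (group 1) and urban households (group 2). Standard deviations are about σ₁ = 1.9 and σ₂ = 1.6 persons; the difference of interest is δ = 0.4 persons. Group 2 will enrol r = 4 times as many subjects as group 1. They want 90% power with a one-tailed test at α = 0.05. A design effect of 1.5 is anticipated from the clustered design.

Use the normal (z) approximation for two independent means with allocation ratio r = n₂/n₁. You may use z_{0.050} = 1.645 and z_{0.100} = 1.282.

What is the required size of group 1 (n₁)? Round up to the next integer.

n₁ = (z_α + z_β)² · (σ₁² + σ₂²/r) / δ²
   = (1.645 + 1.282)² · (1.9² + 1.6²/4) / 0.4²
   = 8.5673 · (3.61 + 0.64) / 0.16
   = 8.5673 · 4.25 / 0.16
   = 227.57
Design effect: 1.5 × 227.57 = 341.35.
Round up → n₁ = 342; n₂ = r·n₁ = 4 × 342 = 1368.

n₁ = 342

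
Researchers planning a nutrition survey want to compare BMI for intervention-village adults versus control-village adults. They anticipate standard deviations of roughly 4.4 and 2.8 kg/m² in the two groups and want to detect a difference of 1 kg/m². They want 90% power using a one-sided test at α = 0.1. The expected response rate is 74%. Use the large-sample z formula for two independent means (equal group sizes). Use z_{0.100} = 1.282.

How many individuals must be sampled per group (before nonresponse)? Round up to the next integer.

n = (z_α + z_β)² · (σ₁² + σ₂²) / δ²
  = (1.282 + 1.282)² · (4.4² + 2.8² = 27.2) / 1²
  = 6.5741 · 27.2 / 1
  = 178.82
Adjust for 74% response: 178.82 / 0.74 = 241.64.
Round up → n = 242 per group.

n = 242 per group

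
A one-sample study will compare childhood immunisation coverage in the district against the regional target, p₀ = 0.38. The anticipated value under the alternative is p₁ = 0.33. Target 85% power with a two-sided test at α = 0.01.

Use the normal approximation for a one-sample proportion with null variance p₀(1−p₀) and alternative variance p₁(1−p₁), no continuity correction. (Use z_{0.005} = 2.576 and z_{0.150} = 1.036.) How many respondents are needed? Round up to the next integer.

n = 1208

n = [z_{α/2}·√(p₀q₀) + z_β·√(p₁q₁)]² / (p₁ − p₀)²
  = [2.576·√(0.38·0.62) + 1.036·√(0.33·0.67)]² / (-0.05)²
  = [2.576·0.4854 + 1.036·0.4702]² / 0.0025
  = [1.7375]² / 0.0025
  = 1207.56
Round up → n = 1208.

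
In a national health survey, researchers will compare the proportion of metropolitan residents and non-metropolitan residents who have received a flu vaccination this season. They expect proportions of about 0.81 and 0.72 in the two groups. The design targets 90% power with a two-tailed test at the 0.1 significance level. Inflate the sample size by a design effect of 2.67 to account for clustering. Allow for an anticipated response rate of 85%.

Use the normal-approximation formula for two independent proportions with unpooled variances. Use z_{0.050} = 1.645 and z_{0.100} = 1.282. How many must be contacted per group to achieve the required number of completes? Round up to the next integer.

n = (z_{α/2} + z_β)² · [p₁(1−p₁) + p₂(1−p₂)] / (p₁ − p₂)²
  = (1.645 + 1.282)² · (0.81·0.19 + 0.72·0.28) / (0.09)²
  = (2.927)² · (0.1539 + 0.2016) / 0.0081
  = 8.5673 · 0.3555 / 0.0081
  = 376.01
Design effect: 2.67 × 376.01 = 1003.95.
Adjust for 85% response: 1003.95 / 0.85 = 1181.12.
Round up → n = 1182 per group.

n = 1182 per group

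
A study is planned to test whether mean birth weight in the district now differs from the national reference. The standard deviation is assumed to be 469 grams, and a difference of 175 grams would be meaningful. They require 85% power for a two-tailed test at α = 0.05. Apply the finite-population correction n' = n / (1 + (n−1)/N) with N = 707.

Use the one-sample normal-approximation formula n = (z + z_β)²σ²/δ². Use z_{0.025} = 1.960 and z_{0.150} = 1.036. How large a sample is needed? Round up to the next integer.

n = 60

n = (z_{α/2} + z_β)² · σ² / δ²
  = (1.960 + 1.036)² · 469² / 175²
  = 8.9760 · 219961 / 30625
  = 64.47
Finite-population correction (N = 707): 64.47 / (1 + (64.47 − 1)/707) = 59.16.
Round up → n = 60.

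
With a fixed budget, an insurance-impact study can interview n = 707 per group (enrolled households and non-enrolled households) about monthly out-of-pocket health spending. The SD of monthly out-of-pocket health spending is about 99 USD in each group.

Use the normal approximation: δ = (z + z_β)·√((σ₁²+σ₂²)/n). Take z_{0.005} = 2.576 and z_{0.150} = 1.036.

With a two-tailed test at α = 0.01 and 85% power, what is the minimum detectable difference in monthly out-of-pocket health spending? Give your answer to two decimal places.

Minimum detectable difference ≈ 19.02 USD

δ = (z_{α/2} + z_β) · √((σ₁²+σ₂²)/n)
  = (2.576 + 1.036) · √(19602/707)
  = 3.612 · √27.7256
  = 3.612 · 5.2655
  = 19.0190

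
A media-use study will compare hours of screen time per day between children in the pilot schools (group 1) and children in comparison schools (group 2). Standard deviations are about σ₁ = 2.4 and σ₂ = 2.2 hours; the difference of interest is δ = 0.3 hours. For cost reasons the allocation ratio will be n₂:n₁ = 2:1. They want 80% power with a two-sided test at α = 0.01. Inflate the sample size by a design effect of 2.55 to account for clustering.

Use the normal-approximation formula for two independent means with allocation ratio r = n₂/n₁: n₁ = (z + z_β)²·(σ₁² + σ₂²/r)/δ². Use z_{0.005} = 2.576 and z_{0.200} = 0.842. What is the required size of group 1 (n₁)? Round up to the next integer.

n₁ = (z_{α/2} + z_β)² · (σ₁² + σ₂²/r) / δ²
   = (2.576 + 0.842)² · (2.4² + 2.2²/2) / 0.3²
   = 11.6827 · (5.76 + 2.42) / 0.09
   = 11.6827 · 8.18 / 0.09
   = 1061.83
Design effect: 2.55 × 1061.83 = 2707.67.
Round up → n₁ = 2708; n₂ = r·n₁ = 2 × 2708 = 5416.

n₁ = 2708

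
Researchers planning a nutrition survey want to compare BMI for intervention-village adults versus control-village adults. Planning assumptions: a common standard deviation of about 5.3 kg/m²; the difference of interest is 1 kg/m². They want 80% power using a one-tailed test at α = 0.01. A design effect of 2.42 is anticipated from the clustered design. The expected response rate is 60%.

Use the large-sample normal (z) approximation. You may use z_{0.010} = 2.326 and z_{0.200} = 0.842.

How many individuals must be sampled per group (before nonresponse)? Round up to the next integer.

n = 2275 per group

n = (z_α + z_β)² · (σ₁² + σ₂²) / δ²
  = (2.326 + 0.842)² · (2·5.3² = 56.18) / 1²
  = 10.0362 · 56.18 / 1
  = 563.84
Design effect: 2.42 × 563.84 = 1364.48.
Adjust for 60% response: 1364.48 / 0.60 = 2274.13.
Round up → n = 2275 per group.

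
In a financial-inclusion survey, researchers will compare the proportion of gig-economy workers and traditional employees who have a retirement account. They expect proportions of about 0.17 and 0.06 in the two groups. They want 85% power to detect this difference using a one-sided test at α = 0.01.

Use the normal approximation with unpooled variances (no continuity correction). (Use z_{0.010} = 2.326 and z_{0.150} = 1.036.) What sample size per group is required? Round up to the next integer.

n = (z_α + z_β)² · [p₁(1−p₁) + p₂(1−p₂)] / (p₁ − p₂)²
  = (2.326 + 1.036)² · (0.17·0.83 + 0.06·0.94) / (0.11)²
  = (3.362)² · (0.1411 + 0.0564) / 0.0121
  = 11.3030 · 0.1975 / 0.0121
  = 184.49
Round up → n = 185 per group.

n = 185 per group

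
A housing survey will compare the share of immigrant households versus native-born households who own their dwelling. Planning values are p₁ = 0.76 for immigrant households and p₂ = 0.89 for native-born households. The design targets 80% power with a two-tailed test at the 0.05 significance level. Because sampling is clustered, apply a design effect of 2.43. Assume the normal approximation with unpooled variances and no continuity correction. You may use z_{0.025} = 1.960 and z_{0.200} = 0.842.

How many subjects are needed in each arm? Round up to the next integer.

n = 317 per group

n = (z_{α/2} + z_β)² · [p₁(1−p₁) + p₂(1−p₂)] / (p₁ − p₂)²
  = (1.960 + 0.842)² · (0.76·0.24 + 0.89·0.11) / (-0.13)²
  = (2.802)² · (0.1824 + 0.0979) / 0.0169
  = 7.8512 · 0.2803 / 0.0169
  = 130.22
Design effect: 2.43 × 130.22 = 316.43.
Round up → n = 317 per group.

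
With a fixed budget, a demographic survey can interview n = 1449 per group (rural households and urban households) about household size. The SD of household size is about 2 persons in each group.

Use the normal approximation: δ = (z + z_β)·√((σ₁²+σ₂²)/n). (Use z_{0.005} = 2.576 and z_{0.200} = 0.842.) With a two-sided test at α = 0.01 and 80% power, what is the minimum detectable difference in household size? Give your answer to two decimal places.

Minimum detectable difference ≈ 0.25 persons

δ = (z_{α/2} + z_β) · √((σ₁²+σ₂²)/n)
  = (2.576 + 0.842) · √(8/1449)
  = 3.418 · √0.00552
  = 3.418 · 0.0743
  = 0.2540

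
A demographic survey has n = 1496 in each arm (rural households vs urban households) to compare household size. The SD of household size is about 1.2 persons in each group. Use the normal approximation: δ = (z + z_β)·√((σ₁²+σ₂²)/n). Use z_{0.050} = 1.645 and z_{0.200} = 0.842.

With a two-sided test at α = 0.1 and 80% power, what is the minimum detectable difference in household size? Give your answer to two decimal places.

Minimum detectable difference ≈ 0.11 persons

δ = (z_{α/2} + z_β) · √((σ₁²+σ₂²)/n)
  = (1.645 + 0.842) · √(2.88/1496)
  = 2.487 · √0.00193
  = 2.487 · 0.0439
  = 0.1091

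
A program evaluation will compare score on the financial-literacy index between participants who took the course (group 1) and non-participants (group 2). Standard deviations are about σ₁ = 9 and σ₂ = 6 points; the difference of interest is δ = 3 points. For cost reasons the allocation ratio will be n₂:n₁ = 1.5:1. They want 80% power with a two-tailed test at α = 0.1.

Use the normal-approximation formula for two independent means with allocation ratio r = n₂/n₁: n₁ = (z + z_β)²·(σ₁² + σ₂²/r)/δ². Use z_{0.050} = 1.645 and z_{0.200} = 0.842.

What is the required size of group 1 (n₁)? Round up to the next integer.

n₁ = (z_{α/2} + z_β)² · (σ₁² + σ₂²/r) / δ²
   = (1.645 + 0.842)² · (9² + 6²/1.5) / 3²
   = 6.1852 · (81 + 24) / 9
   = 6.1852 · 105 / 9
   = 72.16
Round up → n₁ = 73; n₂ = r·n₁ = 1.5 × 73 = 110.

n₁ = 73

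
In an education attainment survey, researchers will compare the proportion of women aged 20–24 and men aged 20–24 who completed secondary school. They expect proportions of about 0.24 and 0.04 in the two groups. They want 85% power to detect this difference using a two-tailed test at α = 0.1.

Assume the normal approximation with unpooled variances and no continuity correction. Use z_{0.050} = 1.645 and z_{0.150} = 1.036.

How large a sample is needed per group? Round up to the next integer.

n = 40 per group

n = (z_{α/2} + z_β)² · [p₁(1−p₁) + p₂(1−p₂)] / (p₁ − p₂)²
  = (1.645 + 1.036)² · (0.24·0.76 + 0.04·0.96) / (0.20)²
  = (2.681)² · (0.1824 + 0.0384) / 0.0400
  = 7.1878 · 0.2208 / 0.0400
  = 39.68
Round up → n = 40 per group.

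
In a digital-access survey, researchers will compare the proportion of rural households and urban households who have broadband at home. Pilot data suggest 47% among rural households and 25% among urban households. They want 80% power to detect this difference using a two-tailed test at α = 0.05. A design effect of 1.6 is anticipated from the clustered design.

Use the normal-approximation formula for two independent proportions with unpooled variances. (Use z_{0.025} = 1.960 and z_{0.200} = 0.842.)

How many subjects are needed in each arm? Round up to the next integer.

n = 114 per group

n = (z_{α/2} + z_β)² · [p₁(1−p₁) + p₂(1−p₂)] / (p₁ − p₂)²
  = (1.960 + 0.842)² · (0.47·0.53 + 0.25·0.75) / (0.22)²
  = (2.802)² · (0.2491 + 0.1875) / 0.0484
  = 7.8512 · 0.4366 / 0.0484
  = 70.82
Design effect: 1.6 × 70.82 = 113.32.
Round up → n = 114 per group.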